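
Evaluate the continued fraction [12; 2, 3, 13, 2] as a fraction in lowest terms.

2399/193

Fold from the inside: start with 2/1.
  13 + 1/2 = 27/2
  3 + 2/27 = 83/27
  2 + 27/83 = 193/83
  12 + 83/193 = 2399/193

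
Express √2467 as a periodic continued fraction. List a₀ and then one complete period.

a₀ = ⌊√2467⌋ = 49.
With m₀=0, d₀=1 and mₖ₊₁ = dₖaₖ − mₖ, dₖ₊₁ = (n − mₖ₊₁²)/dₖ, aₖ₊₁ = ⌊(a₀+mₖ₊₁)/dₖ₊₁⌋:
  k=1: m=49, d=66, a=1
  k=2: m=17, d=33, a=2
  k=3: m=49, d=2, a=49
  k=4: m=49, d=33, a=2
  k=5: m=17, d=66, a=1
  k=6: m=49, d=1, a=98
d=1 and a=2a₀=98 at k=6, so the next step gives (m, d) = (49, 66) again — its k=1 value — and the period has length 6.

[49; 1, 2, 49, 2, 1, 98]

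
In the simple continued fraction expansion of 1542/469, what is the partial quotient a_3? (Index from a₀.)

9

1542 = 3·469 + 135   →  a_0 = 3
469 = 3·135 + 64   →  a_1 = 3
135 = 2·64 + 7   →  a_2 = 2
64 = 9·7 + 1   →  a_3 = 9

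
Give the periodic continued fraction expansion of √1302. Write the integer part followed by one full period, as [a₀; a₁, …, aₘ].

a₀ = ⌊√1302⌋ = 36.
With m₀=0, d₀=1 and mₖ₊₁ = dₖaₖ − mₖ, dₖ₊₁ = (n − mₖ₊₁²)/dₖ, aₖ₊₁ = ⌊(a₀+mₖ₊₁)/dₖ₊₁⌋:
  k=1: m=36, d=6, a=12
  k=2: m=36, d=1, a=72
d=1 and a=2a₀=72 at k=2, so the next step gives (m, d) = (36, 6) again — its k=1 value — and the period has length 2.

[36; 12, 72]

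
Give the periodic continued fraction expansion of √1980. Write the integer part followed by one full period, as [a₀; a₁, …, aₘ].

[44; 2, 88]

a₀ = ⌊√1980⌋ = 44.
With m₀=0, d₀=1 and mₖ₊₁ = dₖaₖ − mₖ, dₖ₊₁ = (n − mₖ₊₁²)/dₖ, aₖ₊₁ = ⌊(a₀+mₖ₊₁)/dₖ₊₁⌋:
  k=1: m=44, d=44, a=2
  k=2: m=44, d=1, a=88
d=1 and a=2a₀=88 at k=2, so the next step gives (m, d) = (44, 44) again — its k=1 value — and the period has length 2.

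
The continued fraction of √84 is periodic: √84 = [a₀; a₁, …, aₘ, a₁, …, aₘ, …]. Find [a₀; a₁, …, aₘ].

[9; 6, 18]

a₀ = ⌊√84⌋ = 9.
With m₀=0, d₀=1 and mₖ₊₁ = dₖaₖ − mₖ, dₖ₊₁ = (n − mₖ₊₁²)/dₖ, aₖ₊₁ = ⌊(a₀+mₖ₊₁)/dₖ₊₁⌋:
  k=1: m=9, d=3, a=6
  k=2: m=9, d=1, a=18
d=1 and a=2a₀=18 at k=2, so the next step gives (m, d) = (9, 3) again — its k=1 value — and the period has length 2.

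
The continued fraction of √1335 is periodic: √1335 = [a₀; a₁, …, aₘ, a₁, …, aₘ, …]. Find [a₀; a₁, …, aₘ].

a₀ = ⌊√1335⌋ = 36.

[36; 1, 1, 6, 7, 6, 1, 1, 72]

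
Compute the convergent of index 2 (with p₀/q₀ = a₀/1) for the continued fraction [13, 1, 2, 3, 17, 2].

41/3

Using pₖ = aₖpₖ₋₁ + pₖ₋₂, qₖ = aₖqₖ₋₁ + qₖ₋₂ (with p₋₁=1, p₋₂=0, q₋₁=0, q₋₂=1):
  k=0: a=13, p=13, q=1
  k=1: a=1, p=14, q=1
  k=2: a=2, p=41, q=3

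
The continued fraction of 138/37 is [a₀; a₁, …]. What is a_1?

138 = 3·37 + 27   →  a_0 = 3
37 = 1·27 + 10   →  a_1 = 1

1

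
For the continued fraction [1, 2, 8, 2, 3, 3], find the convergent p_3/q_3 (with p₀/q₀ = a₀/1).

Using pₖ = aₖpₖ₋₁ + pₖ₋₂, qₖ = aₖqₖ₋₁ + qₖ₋₂ (with p₋₁=1, p₋₂=0, q₋₁=0, q₋₂=1):
  k=0: a=1, p=1, q=1
  k=1: a=2, p=3, q=2
  k=2: a=8, p=25, q=17
  k=3: a=2, p=53, q=36

53/36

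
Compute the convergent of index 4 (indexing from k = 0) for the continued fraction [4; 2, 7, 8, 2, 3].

Using pₖ = aₖpₖ₋₁ + pₖ₋₂, qₖ = aₖqₖ₋₁ + qₖ₋₂ (with p₋₁=1, p₋₂=0, q₋₁=0, q₋₂=1):
  k=0: a=4, p=4, q=1
  k=1: a=2, p=9, q=2
  k=2: a=7, p=67, q=15
  k=3: a=8, p=545, q=122
  k=4: a=2, p=1157, q=259

1157/259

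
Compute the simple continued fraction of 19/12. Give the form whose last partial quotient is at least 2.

19 = 1·12 + 7
12 = 1·7 + 5
7 = 1·5 + 2
5 = 2·2 + 1
2 = 2·1 + 0  (stop)
So 19/12 = [1; 1, 1, 2, 2].

[1; 1, 1, 2, 2]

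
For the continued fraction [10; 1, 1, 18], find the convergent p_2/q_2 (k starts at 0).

21/2

Using pₖ = aₖpₖ₋₁ + pₖ₋₂, qₖ = aₖqₖ₋₁ + qₖ₋₂ (with p₋₁=1, p₋₂=0, q₋₁=0, q₋₂=1):
  k=0: a=10, p=10, q=1
  k=1: a=1, p=11, q=1
  k=2: a=1, p=21, q=2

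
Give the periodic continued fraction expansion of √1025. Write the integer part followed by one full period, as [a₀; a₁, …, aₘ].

a₀ = ⌊√1025⌋ = 32.

[32; 64]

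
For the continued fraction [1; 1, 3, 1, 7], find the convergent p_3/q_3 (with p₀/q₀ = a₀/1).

9/5

Using pₖ = aₖpₖ₋₁ + pₖ₋₂, qₖ = aₖqₖ₋₁ + qₖ₋₂ (with p₋₁=1, p₋₂=0, q₋₁=0, q₋₂=1):
  k=0: a=1, p=1, q=1
  k=1: a=1, p=2, q=1
  k=2: a=3, p=7, q=4
  k=3: a=1, p=9, q=5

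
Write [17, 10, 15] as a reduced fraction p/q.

2582/151

Using pₖ = aₖpₖ₋₁ + pₖ₋₂ and qₖ = aₖqₖ₋₁ + qₖ₋₂:
  k=0: a=17, p=17, q=1
  k=1: a=10, p=171, q=10
  k=2: a=15, p=2582, q=151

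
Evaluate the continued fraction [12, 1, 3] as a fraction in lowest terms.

Using pₖ = aₖpₖ₋₁ + pₖ₋₂ and qₖ = aₖqₖ₋₁ + qₖ₋₂:
  k=0: a=12, p=12, q=1
  k=1: a=1, p=13, q=1
  k=2: a=3, p=51, q=4

51/4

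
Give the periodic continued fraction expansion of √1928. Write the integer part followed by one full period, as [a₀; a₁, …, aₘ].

[43; 1, 9, 1, 86]

a₀ = ⌊√1928⌋ = 43.
With m₀=0, d₀=1 and mₖ₊₁ = dₖaₖ − mₖ, dₖ₊₁ = (n − mₖ₊₁²)/dₖ, aₖ₊₁ = ⌊(a₀+mₖ₊₁)/dₖ₊₁⌋:
  k=1: m=43, d=79, a=1
  k=2: m=36, d=8, a=9
  k=3: m=36, d=79, a=1
  k=4: m=43, d=1, a=86
d=1 and a=2a₀=86 at k=4, so the next step gives (m, d) = (43, 79) again — its k=1 value — and the period has length 4.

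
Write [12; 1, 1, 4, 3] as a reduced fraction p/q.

Using pₖ = aₖpₖ₋₁ + pₖ₋₂ and qₖ = aₖqₖ₋₁ + qₖ₋₂:
  k=0: a=12, p=12, q=1
  k=1: a=1, p=13, q=1
  k=2: a=1, p=25, q=2
  k=3: a=4, p=113, q=9
  k=4: a=3, p=364, q=29

364/29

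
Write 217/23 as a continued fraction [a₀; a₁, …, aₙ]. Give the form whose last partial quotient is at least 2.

217 = 9×23 + 10
23 = 2×10 + 3
10 = 3×3 + 1
3 = 3×1 + 0  (stop)
So 217/23 = [9; 2, 3, 3].

[9; 2, 3, 3]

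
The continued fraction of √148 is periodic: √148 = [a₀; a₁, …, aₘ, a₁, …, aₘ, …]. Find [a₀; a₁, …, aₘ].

a₀ = ⌊√148⌋ = 12.
With m₀=0, d₀=1 and mₖ₊₁ = dₖaₖ − mₖ, dₖ₊₁ = (n − mₖ₊₁²)/dₖ, aₖ₊₁ = ⌊(a₀+mₖ₊₁)/dₖ₊₁⌋:
  k=1: m=12, d=4, a=6
  k=2: m=12, d=1, a=24
d=1 and a=2a₀=24 at k=2, so the next step gives (m, d) = (12, 4) again — its k=1 value — and the period has length 2.

[12; 6, 24]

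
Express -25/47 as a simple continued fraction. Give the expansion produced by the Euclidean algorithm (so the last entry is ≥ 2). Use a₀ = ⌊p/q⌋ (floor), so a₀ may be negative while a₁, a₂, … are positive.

-25 = -1×47 + 22
47 = 2×22 + 3
22 = 7×3 + 1
3 = 3×1 + 0  (stop)
So -25/47 = [-1; 2, 7, 3].

[-1; 2, 7, 3]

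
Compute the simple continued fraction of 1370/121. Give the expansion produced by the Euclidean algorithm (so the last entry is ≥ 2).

1370 = 11·121 + 39
121 = 3·39 + 4
39 = 9·4 + 3
4 = 1·3 + 1
3 = 3·1 + 0  (stop)
So 1370/121 = [11; 3, 9, 1, 3].

[11; 3, 9, 1, 3]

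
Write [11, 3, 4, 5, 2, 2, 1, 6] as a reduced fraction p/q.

Fold from the inside: start with 6/1.
  1 + 1/6 = 7/6
  2 + 6/7 = 20/7
  2 + 7/20 = 47/20
  5 + 20/47 = 255/47
  4 + 47/255 = 1067/255
  3 + 255/1067 = 3456/1067
  11 + 1067/3456 = 39083/3456

39083/3456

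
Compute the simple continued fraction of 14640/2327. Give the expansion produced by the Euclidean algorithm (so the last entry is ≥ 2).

[6; 3, 2, 3, 5, 2, 2, 3]

14640 = 6×2327 + 678
2327 = 3×678 + 293
678 = 2×293 + 92
293 = 3×92 + 17
92 = 5×17 + 7
17 = 2×7 + 3
7 = 2×3 + 1
3 = 3×1 + 0  (stop)
So 14640/2327 = [6; 3, 2, 3, 5, 2, 2, 3].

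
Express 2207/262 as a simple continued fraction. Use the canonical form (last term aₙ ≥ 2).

[8; 2, 2, 1, 3, 2, 4]

2207 = 8*262 + 111
262 = 2*111 + 40
111 = 2*40 + 31
40 = 1*31 + 9
31 = 3*9 + 4
9 = 2*4 + 1
4 = 4*1 + 0  (stop)
So 2207/262 = [8; 2, 2, 1, 3, 2, 4].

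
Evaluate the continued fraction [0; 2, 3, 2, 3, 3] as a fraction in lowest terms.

79/181

Using pₖ = aₖpₖ₋₁ + pₖ₋₂ and qₖ = aₖqₖ₋₁ + qₖ₋₂:
  k=0: a=0, p=0, q=1
  k=1: a=2, p=1, q=2
  k=2: a=3, p=3, q=7
  k=3: a=2, p=7, q=16
  k=4: a=3, p=24, q=55
  k=5: a=3, p=79, q=181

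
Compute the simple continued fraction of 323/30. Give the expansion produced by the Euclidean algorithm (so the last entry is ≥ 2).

323 = 10·30 + 23
30 = 1·23 + 7
23 = 3·7 + 2
7 = 3·2 + 1
2 = 2·1 + 0  (stop)
So 323/30 = [10; 1, 3, 3, 2].

[10; 1, 3, 3, 2]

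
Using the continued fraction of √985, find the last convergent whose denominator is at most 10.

√985 = [31; 2, 1, 1, 2, 62, …] (period length 5).
Convergents:
  p_0/q_0 = 31/1
  p_1/q_1 = 63/2
  p_2/q_2 = 94/3
  p_3/q_3 = 157/5
  p_4/q_4 = 408/13
q_3 = 5 ≤ 10 < 13 = q_4, so the answer is 157/5.

157/5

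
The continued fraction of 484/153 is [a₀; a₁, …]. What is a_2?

8

484 = 3·153 + 25   →  a_0 = 3
153 = 6·25 + 3   →  a_1 = 6
25 = 8·3 + 1   →  a_2 = 8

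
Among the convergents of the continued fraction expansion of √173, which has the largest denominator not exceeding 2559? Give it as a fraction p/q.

√173 = [13; 6, 1, 1, 6, 26, …] (period length 5).
Convergents:
  p_0/q_0 = 13/1
  p_1/q_1 = 79/6
  p_2/q_2 = 92/7
  p_3/q_3 = 171/13
  p_4/q_4 = 1118/85
  p_5/q_5 = 29239/2223
  p_6/q_6 = 176552/13423
q_5 = 2223 ≤ 2559 < 13423 = q_6, so the answer is 29239/2223.

29239/2223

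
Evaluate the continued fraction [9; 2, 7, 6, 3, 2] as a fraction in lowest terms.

6381/674

Using pₖ = aₖpₖ₋₁ + pₖ₋₂ and qₖ = aₖqₖ₋₁ + qₖ₋₂:
  k=0: a=9, p=9, q=1
  k=1: a=2, p=19, q=2
  k=2: a=7, p=142, q=15
  k=3: a=6, p=871, q=92
  k=4: a=3, p=2755, q=291
  k=5: a=2, p=6381, q=674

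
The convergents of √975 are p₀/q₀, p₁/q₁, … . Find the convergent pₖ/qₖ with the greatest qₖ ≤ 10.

281/9

√975 = [31; 4, 2, 4, 62, …] (period length 4).
Convergents:
  p_0/q_0 = 31/1
  p_1/q_1 = 125/4
  p_2/q_2 = 281/9
  p_3/q_3 = 1249/40
q_2 = 9 ≤ 10 < 40 = q_3, so the answer is 281/9.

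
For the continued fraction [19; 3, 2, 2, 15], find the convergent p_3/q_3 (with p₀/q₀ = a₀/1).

Using pₖ = aₖpₖ₋₁ + pₖ₋₂, qₖ = aₖqₖ₋₁ + qₖ₋₂ (with p₋₁=1, p₋₂=0, q₋₁=0, q₋₂=1):
  k=0: a=19, p=19, q=1
  k=1: a=3, p=58, q=3
  k=2: a=2, p=135, q=7
  k=3: a=2, p=328, q=17

328/17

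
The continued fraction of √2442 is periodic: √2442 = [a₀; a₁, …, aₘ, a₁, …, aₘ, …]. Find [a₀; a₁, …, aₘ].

[49; 2, 2, 2, 98]

a₀ = ⌊√2442⌋ = 49.
With m₀=0, d₀=1 and mₖ₊₁ = dₖaₖ − mₖ, dₖ₊₁ = (n − mₖ₊₁²)/dₖ, aₖ₊₁ = ⌊(a₀+mₖ₊₁)/dₖ₊₁⌋:
  k=1: m=49, d=41, a=2
  k=2: m=33, d=33, a=2
  k=3: m=33, d=41, a=2
  k=4: m=49, d=1, a=98
d=1 and a=2a₀=98 at k=4, so the next step gives (m, d) = (49, 41) again — its k=1 value — and the period has length 4.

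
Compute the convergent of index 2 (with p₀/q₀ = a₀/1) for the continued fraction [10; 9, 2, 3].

Using pₖ = aₖpₖ₋₁ + pₖ₋₂, qₖ = aₖqₖ₋₁ + qₖ₋₂ (with p₋₁=1, p₋₂=0, q₋₁=0, q₋₂=1):
  k=0: a=10, p=10, q=1
  k=1: a=9, p=91, q=9
  k=2: a=2, p=192, q=19

192/19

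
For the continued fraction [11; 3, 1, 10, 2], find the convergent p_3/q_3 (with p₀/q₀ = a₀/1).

484/43

Using pₖ = aₖpₖ₋₁ + pₖ₋₂, qₖ = aₖqₖ₋₁ + qₖ₋₂ (with p₋₁=1, p₋₂=0, q₋₁=0, q₋₂=1):
  k=0: a=11, p=11, q=1
  k=1: a=3, p=34, q=3
  k=2: a=1, p=45, q=4
  k=3: a=10, p=484, q=43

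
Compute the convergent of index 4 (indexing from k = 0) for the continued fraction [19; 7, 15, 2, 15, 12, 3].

Using pₖ = aₖpₖ₋₁ + pₖ₋₂, qₖ = aₖqₖ₋₁ + qₖ₋₂ (with p₋₁=1, p₋₂=0, q₋₁=0, q₋₂=1):
  k=0: a=19, p=19, q=1
  k=1: a=7, p=134, q=7
  k=2: a=15, p=2029, q=106
  k=3: a=2, p=4192, q=219
  k=4: a=15, p=64909, q=3391

64909/3391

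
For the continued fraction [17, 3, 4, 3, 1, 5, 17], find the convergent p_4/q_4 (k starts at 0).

952/55

Using pₖ = aₖpₖ₋₁ + pₖ₋₂, qₖ = aₖqₖ₋₁ + qₖ₋₂ (with p₋₁=1, p₋₂=0, q₋₁=0, q₋₂=1):
  k=0: a=17, p=17, q=1
  k=1: a=3, p=52, q=3
  k=2: a=4, p=225, q=13
  k=3: a=3, p=727, q=42
  k=4: a=1, p=952, q=55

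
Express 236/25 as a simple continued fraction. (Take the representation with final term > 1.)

236 = 9×25 + 11
25 = 2×11 + 3
11 = 3×3 + 2
3 = 1×2 + 1
2 = 2×1 + 0  (stop)
So 236/25 = [9; 2, 3, 1, 2].

[9; 2, 3, 1, 2]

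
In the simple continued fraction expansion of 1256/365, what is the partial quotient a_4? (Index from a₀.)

1256 = 3·365 + 161   →  a_0 = 3
365 = 2·161 + 43   →  a_1 = 2
161 = 3·43 + 32   →  a_2 = 3
43 = 1·32 + 11   →  a_3 = 1
32 = 2·11 + 10   →  a_4 = 2

2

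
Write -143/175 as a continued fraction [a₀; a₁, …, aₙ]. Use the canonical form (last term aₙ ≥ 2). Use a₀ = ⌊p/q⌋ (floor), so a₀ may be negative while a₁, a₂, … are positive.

-143 = -1×175 + 32
175 = 5×32 + 15
32 = 2×15 + 2
15 = 7×2 + 1
2 = 2×1 + 0  (stop)
So -143/175 = [-1; 5, 2, 7, 2].

[-1; 5, 2, 7, 2]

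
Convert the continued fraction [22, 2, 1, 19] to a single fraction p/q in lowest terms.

Using pₖ = aₖpₖ₋₁ + pₖ₋₂ and qₖ = aₖqₖ₋₁ + qₖ₋₂:
  k=0: a=22, p=22, q=1
  k=1: a=2, p=45, q=2
  k=2: a=1, p=67, q=3
  k=3: a=19, p=1318, q=59

1318/59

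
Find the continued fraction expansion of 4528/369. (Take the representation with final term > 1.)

[12; 3, 1, 2, 4, 2, 3]

4528 = 12×369 + 100
369 = 3×100 + 69
100 = 1×69 + 31
69 = 2×31 + 7
31 = 4×7 + 3
7 = 2×3 + 1
3 = 3×1 + 0  (stop)
So 4528/369 = [12; 3, 1, 2, 4, 2, 3].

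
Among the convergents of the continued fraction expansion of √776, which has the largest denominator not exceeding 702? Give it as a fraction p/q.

10892/391

√776 = [27; 1, 5, 1, 54, …] (period length 4).
Convergents:
  p_0/q_0 = 27/1
  p_1/q_1 = 28/1
  p_2/q_2 = 167/6
  p_3/q_3 = 195/7
  p_4/q_4 = 10697/384
  p_5/q_5 = 10892/391
  p_6/q_6 = 65157/2339
q_5 = 391 ≤ 702 < 2339 = q_6, so the answer is 10892/391.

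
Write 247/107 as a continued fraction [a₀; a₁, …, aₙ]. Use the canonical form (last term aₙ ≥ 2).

[2; 3, 4, 8]

247 = 2*107 + 33
107 = 3*33 + 8
33 = 4*8 + 1
8 = 8*1 + 0  (stop)
So 247/107 = [2; 3, 4, 8].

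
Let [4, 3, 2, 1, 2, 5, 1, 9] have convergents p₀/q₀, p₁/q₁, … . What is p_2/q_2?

Using pₖ = aₖpₖ₋₁ + pₖ₋₂, qₖ = aₖqₖ₋₁ + qₖ₋₂ (with p₋₁=1, p₋₂=0, q₋₁=0, q₋₂=1):
  k=0: a=4, p=4, q=1
  k=1: a=3, p=13, q=3
  k=2: a=2, p=30, q=7

30/7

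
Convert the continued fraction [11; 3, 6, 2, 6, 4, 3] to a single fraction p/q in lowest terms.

40379/3568

Using pₖ = aₖpₖ₋₁ + pₖ₋₂ and qₖ = aₖqₖ₋₁ + qₖ₋₂:
  k=0: a=11, p=11, q=1
  k=1: a=3, p=34, q=3
  k=2: a=6, p=215, q=19
  k=3: a=2, p=464, q=41
  k=4: a=6, p=2999, q=265
  k=5: a=4, p=12460, q=1101
  k=6: a=3, p=40379, q=3568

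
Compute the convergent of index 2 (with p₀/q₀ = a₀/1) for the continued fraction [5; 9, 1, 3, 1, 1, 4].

51/10

Using pₖ = aₖpₖ₋₁ + pₖ₋₂, qₖ = aₖqₖ₋₁ + qₖ₋₂ (with p₋₁=1, p₋₂=0, q₋₁=0, q₋₂=1):
  k=0: a=5, p=5, q=1
  k=1: a=9, p=46, q=9
  k=2: a=1, p=51, q=10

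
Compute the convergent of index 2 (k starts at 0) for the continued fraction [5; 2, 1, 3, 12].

16/3

Using pₖ = aₖpₖ₋₁ + pₖ₋₂, qₖ = aₖqₖ₋₁ + qₖ₋₂ (with p₋₁=1, p₋₂=0, q₋₁=0, q₋₂=1):
  k=0: a=5, p=5, q=1
  k=1: a=2, p=11, q=2
  k=2: a=1, p=16, q=3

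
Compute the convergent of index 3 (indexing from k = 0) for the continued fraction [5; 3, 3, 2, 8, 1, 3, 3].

Using pₖ = aₖpₖ₋₁ + pₖ₋₂, qₖ = aₖqₖ₋₁ + qₖ₋₂ (with p₋₁=1, p₋₂=0, q₋₁=0, q₋₂=1):
  k=0: a=5, p=5, q=1
  k=1: a=3, p=16, q=3
  k=2: a=3, p=53, q=10
  k=3: a=2, p=122, q=23

122/23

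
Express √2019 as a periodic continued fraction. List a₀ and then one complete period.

[44; 1, 13, 1, 88]

a₀ = ⌊√2019⌋ = 44.
With m₀=0, d₀=1 and mₖ₊₁ = dₖaₖ − mₖ, dₖ₊₁ = (n − mₖ₊₁²)/dₖ, aₖ₊₁ = ⌊(a₀+mₖ₊₁)/dₖ₊₁⌋:
  k=1: m=44, d=83, a=1
  k=2: m=39, d=6, a=13
  k=3: m=39, d=83, a=1
  k=4: m=44, d=1, a=88
d=1 and a=2a₀=88 at k=4, so the next step gives (m, d) = (44, 83) again — its k=1 value — and the period has length 4.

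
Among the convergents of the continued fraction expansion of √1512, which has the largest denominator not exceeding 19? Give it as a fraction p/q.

661/17

√1512 = [38; 1, 7, 1, 1, 1, 7, 1, 76, …] (period length 8).
Convergents:
  p_0/q_0 = 38/1
  p_1/q_1 = 39/1
  p_2/q_2 = 311/8
  p_3/q_3 = 350/9
  p_4/q_4 = 661/17
  p_5/q_5 = 1011/26
q_4 = 17 ≤ 19 < 26 = q_5, so the answer is 661/17.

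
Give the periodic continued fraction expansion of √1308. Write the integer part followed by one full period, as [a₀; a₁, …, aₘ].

[36; 6, 72]

a₀ = ⌊√1308⌋ = 36.
With m₀=0, d₀=1 and mₖ₊₁ = dₖaₖ − mₖ, dₖ₊₁ = (n − mₖ₊₁²)/dₖ, aₖ₊₁ = ⌊(a₀+mₖ₊₁)/dₖ₊₁⌋:
  k=1: m=36, d=12, a=6
  k=2: m=36, d=1, a=72
d=1 and a=2a₀=72 at k=2, so the next step gives (m, d) = (36, 12) again — its k=1 value — and the period has length 2.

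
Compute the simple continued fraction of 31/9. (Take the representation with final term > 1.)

[3; 2, 4]

31 = 3·9 + 4
9 = 2·4 + 1
4 = 4·1 + 0  (stop)
So 31/9 = [3; 2, 4].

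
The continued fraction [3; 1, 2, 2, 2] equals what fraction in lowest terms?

63/17

Using pₖ = aₖpₖ₋₁ + pₖ₋₂ and qₖ = aₖqₖ₋₁ + qₖ₋₂:
  k=0: a=3, p=3, q=1
  k=1: a=1, p=4, q=1
  k=2: a=2, p=11, q=3
  k=3: a=2, p=26, q=7
  k=4: a=2, p=63, q=17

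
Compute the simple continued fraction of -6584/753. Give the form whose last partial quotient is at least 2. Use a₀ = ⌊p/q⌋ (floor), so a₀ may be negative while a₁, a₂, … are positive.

[-9; 3, 1, 9, 6, 3]

-6584 = -9·753 + 193
753 = 3·193 + 174
193 = 1·174 + 19
174 = 9·19 + 3
19 = 6·3 + 1
3 = 3·1 + 0  (stop)
So -6584/753 = [-9; 3, 1, 9, 6, 3].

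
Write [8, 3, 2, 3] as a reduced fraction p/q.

199/24

Using pₖ = aₖpₖ₋₁ + pₖ₋₂ and qₖ = aₖqₖ₋₁ + qₖ₋₂:
  k=0: a=8, p=8, q=1
  k=1: a=3, p=25, q=3
  k=2: a=2, p=58, q=7
  k=3: a=3, p=199, q=24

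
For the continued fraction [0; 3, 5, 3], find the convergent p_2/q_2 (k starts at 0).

5/16

Using pₖ = aₖpₖ₋₁ + pₖ₋₂, qₖ = aₖqₖ₋₁ + qₖ₋₂ (with p₋₁=1, p₋₂=0, q₋₁=0, q₋₂=1):
  k=0: a=0, p=0, q=1
  k=1: a=3, p=1, q=3
  k=2: a=5, p=5, q=16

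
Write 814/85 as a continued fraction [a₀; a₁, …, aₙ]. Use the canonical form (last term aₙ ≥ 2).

[9; 1, 1, 2, 1, 3, 3]

814 = 9×85 + 49
85 = 1×49 + 36
49 = 1×36 + 13
36 = 2×13 + 10
13 = 1×10 + 3
10 = 3×3 + 1
3 = 3×1 + 0  (stop)
So 814/85 = [9; 1, 1, 2, 1, 3, 3].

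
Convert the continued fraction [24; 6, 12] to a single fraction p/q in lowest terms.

1764/73

Fold from the inside: start with 12/1.
  6 + 1/12 = 73/12
  24 + 12/73 = 1764/73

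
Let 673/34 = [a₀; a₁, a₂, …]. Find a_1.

673 = 19·34 + 27   →  a_0 = 19
34 = 1·27 + 7   →  a_1 = 1

1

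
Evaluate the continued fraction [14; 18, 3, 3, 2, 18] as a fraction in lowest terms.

Using pₖ = aₖpₖ₋₁ + pₖ₋₂ and qₖ = aₖqₖ₋₁ + qₖ₋₂:
  k=0: a=14, p=14, q=1
  k=1: a=18, p=253, q=18
  k=2: a=3, p=773, q=55
  k=3: a=3, p=2572, q=183
  k=4: a=2, p=5917, q=421
  k=5: a=18, p=109078, q=7761

109078/7761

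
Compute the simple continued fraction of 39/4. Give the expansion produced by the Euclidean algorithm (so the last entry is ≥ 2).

39 = 9×4 + 3
4 = 1×3 + 1
3 = 3×1 + 0  (stop)
So 39/4 = [9; 1, 3].

[9; 1, 3]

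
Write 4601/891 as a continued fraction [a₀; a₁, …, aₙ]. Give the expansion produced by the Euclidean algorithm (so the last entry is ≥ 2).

4601 = 5×891 + 146
891 = 6×146 + 15
146 = 9×15 + 11
15 = 1×11 + 4
11 = 2×4 + 3
4 = 1×3 + 1
3 = 3×1 + 0  (stop)
So 4601/891 = [5; 6, 9, 1, 2, 1, 3].

[5; 6, 9, 1, 2, 1, 3]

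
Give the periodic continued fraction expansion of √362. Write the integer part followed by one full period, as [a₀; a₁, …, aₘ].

a₀ = ⌊√362⌋ = 19.
With m₀=0, d₀=1 and mₖ₊₁ = dₖaₖ − mₖ, dₖ₊₁ = (n − mₖ₊₁²)/dₖ, aₖ₊₁ = ⌊(a₀+mₖ₊₁)/dₖ₊₁⌋:
  k=1: m=19, d=1, a=38
d=1 and a=2a₀=38 at k=1, so the next step gives (m, d) = (19, 1) again — its k=1 value — and the period has length 1.

[19; 38]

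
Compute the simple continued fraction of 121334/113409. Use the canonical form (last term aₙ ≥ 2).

[1; 14, 3, 4, 2, 19, 14]

121334 = 1*113409 + 7925
113409 = 14*7925 + 2459
7925 = 3*2459 + 548
2459 = 4*548 + 267
548 = 2*267 + 14
267 = 19*14 + 1
14 = 14*1 + 0  (stop)
So 121334/113409 = [1; 14, 3, 4, 2, 19, 14].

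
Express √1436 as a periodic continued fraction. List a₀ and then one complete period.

a₀ = ⌊√1436⌋ = 37.
With m₀=0, d₀=1 and mₖ₊₁ = dₖaₖ − mₖ, dₖ₊₁ = (n − mₖ₊₁²)/dₖ, aₖ₊₁ = ⌊(a₀+mₖ₊₁)/dₖ₊₁⌋:
  k=1: m=37, d=67, a=1
  k=2: m=30, d=8, a=8
  k=3: m=34, d=35, a=2
  k=4: m=36, d=4, a=18
  k=5: m=36, d=35, a=2
  k=6: m=34, d=8, a=8
  k=7: m=30, d=67, a=1
  k=8: m=37, d=1, a=74
d=1 and a=2a₀=74 at k=8, so the next step gives (m, d) = (37, 67) again — its k=1 value — and the period has length 8.

[37; 1, 8, 2, 18, 2, 8, 1, 74]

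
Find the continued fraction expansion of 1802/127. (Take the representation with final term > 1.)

[14; 5, 3, 2, 3]

1802 = 14×127 + 24
127 = 5×24 + 7
24 = 3×7 + 3
7 = 2×3 + 1
3 = 3×1 + 0  (stop)
So 1802/127 = [14; 5, 3, 2, 3].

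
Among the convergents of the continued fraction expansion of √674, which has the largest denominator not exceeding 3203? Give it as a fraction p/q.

√674 = [25; 1, 24, 1, 50, …] (period length 4).
Convergents:
  p_0/q_0 = 25/1
  p_1/q_1 = 26/1
  p_2/q_2 = 649/25
  p_3/q_3 = 675/26
  p_4/q_4 = 34399/1325
  p_5/q_5 = 35074/1351
  p_6/q_6 = 876175/33749
q_5 = 1351 ≤ 3203 < 33749 = q_6, so the answer is 35074/1351.

35074/1351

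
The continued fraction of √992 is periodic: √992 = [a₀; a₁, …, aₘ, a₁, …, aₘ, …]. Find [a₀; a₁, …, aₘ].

[31; 2, 62]

a₀ = ⌊√992⌋ = 31.
With m₀=0, d₀=1 and mₖ₊₁ = dₖaₖ − mₖ, dₖ₊₁ = (n − mₖ₊₁²)/dₖ, aₖ₊₁ = ⌊(a₀+mₖ₊₁)/dₖ₊₁⌋:
  k=1: m=31, d=31, a=2
  k=2: m=31, d=1, a=62
d=1 and a=2a₀=62 at k=2, so the next step gives (m, d) = (31, 31) again — its k=1 value — and the period has length 2.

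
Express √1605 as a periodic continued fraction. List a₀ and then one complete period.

a₀ = ⌊√1605⌋ = 40.

[40; 16, 80]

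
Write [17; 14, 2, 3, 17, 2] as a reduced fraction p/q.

Fold from the inside: start with 2/1.
  17 + 1/2 = 35/2
  3 + 2/35 = 107/35
  2 + 35/107 = 249/107
  14 + 107/249 = 3593/249
  17 + 249/3593 = 61330/3593

61330/3593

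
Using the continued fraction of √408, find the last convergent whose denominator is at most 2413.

20401/1010

√408 = [20; 5, 40, …] (period length 2).
Convergents:
  p_0/q_0 = 20/1
  p_1/q_1 = 101/5
  p_2/q_2 = 4060/201
  p_3/q_3 = 20401/1010
  p_4/q_4 = 820100/40601
q_3 = 1010 ≤ 2413 < 40601 = q_4, so the answer is 20401/1010.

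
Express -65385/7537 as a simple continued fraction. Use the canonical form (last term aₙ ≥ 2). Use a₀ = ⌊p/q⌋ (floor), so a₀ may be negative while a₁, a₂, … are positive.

-65385 = -9·7537 + 2448
7537 = 3·2448 + 193
2448 = 12·193 + 132
193 = 1·132 + 61
132 = 2·61 + 10
61 = 6·10 + 1
10 = 10·1 + 0  (stop)
So -65385/7537 = [-9; 3, 12, 1, 2, 6, 10].

[-9; 3, 12, 1, 2, 6, 10]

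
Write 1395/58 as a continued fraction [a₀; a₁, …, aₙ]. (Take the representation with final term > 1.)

[24; 19, 3]

1395 = 24*58 + 3
58 = 19*3 + 1
3 = 3*1 + 0  (stop)
So 1395/58 = [24; 19, 3].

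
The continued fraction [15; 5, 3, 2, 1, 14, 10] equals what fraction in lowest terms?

119125/7843

Using pₖ = aₖpₖ₋₁ + pₖ₋₂ and qₖ = aₖqₖ₋₁ + qₖ₋₂:
  k=0: a=15, p=15, q=1
  k=1: a=5, p=76, q=5
  k=2: a=3, p=243, q=16
  k=3: a=2, p=562, q=37
  k=4: a=1, p=805, q=53
  k=5: a=14, p=11832, q=779
  k=6: a=10, p=119125, q=7843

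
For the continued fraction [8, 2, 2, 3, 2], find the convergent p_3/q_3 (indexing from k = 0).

143/17

Using pₖ = aₖpₖ₋₁ + pₖ₋₂, qₖ = aₖqₖ₋₁ + qₖ₋₂ (with p₋₁=1, p₋₂=0, q₋₁=0, q₋₂=1):
  k=0: a=8, p=8, q=1
  k=1: a=2, p=17, q=2
  k=2: a=2, p=42, q=5
  k=3: a=3, p=143, q=17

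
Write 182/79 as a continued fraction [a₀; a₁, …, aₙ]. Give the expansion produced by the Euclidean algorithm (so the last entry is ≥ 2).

[2; 3, 3, 2, 3]

182 = 2×79 + 24
79 = 3×24 + 7
24 = 3×7 + 3
7 = 2×3 + 1
3 = 3×1 + 0  (stop)
So 182/79 = [2; 3, 3, 2, 3].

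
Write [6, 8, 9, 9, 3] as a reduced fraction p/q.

12663/2068

Using pₖ = aₖpₖ₋₁ + pₖ₋₂ and qₖ = aₖqₖ₋₁ + qₖ₋₂:
  k=0: a=6, p=6, q=1
  k=1: a=8, p=49, q=8
  k=2: a=9, p=447, q=73
  k=3: a=9, p=4072, q=665
  k=4: a=3, p=12663, q=2068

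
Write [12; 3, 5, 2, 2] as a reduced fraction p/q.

Using pₖ = aₖpₖ₋₁ + pₖ₋₂ and qₖ = aₖqₖ₋₁ + qₖ₋₂:
  k=0: a=12, p=12, q=1
  k=1: a=3, p=37, q=3
  k=2: a=5, p=197, q=16
  k=3: a=2, p=431, q=35
  k=4: a=2, p=1059, q=86

1059/86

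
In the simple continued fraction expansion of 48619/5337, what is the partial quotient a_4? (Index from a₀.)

48619 = 9·5337 + 586   →  a_0 = 9
5337 = 9·586 + 63   →  a_1 = 9
586 = 9·63 + 19   →  a_2 = 9
63 = 3·19 + 6   →  a_3 = 3
19 = 3·6 + 1   →  a_4 = 3

3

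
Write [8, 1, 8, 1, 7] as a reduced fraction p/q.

Fold from the inside: start with 7/1.
  1 + 1/7 = 8/7
  8 + 7/8 = 71/8
  1 + 8/71 = 79/71
  8 + 71/79 = 703/79

703/79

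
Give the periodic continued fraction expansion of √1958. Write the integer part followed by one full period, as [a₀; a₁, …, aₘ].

a₀ = ⌊√1958⌋ = 44.
With m₀=0, d₀=1 and mₖ₊₁ = dₖaₖ − mₖ, dₖ₊₁ = (n − mₖ₊₁²)/dₖ, aₖ₊₁ = ⌊(a₀+mₖ₊₁)/dₖ₊₁⌋:
  k=1: m=44, d=22, a=4
  k=2: m=44, d=1, a=88
d=1 and a=2a₀=88 at k=2, so the next step gives (m, d) = (44, 22) again — its k=1 value — and the period has length 2.

[44; 4, 88]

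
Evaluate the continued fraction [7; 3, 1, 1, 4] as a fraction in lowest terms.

233/32

Using pₖ = aₖpₖ₋₁ + pₖ₋₂ and qₖ = aₖqₖ₋₁ + qₖ₋₂:
  k=0: a=7, p=7, q=1
  k=1: a=3, p=22, q=3
  k=2: a=1, p=29, q=4
  k=3: a=1, p=51, q=7
  k=4: a=4, p=233, q=32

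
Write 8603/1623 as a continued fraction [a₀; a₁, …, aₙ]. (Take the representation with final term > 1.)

8603 = 5·1623 + 488
1623 = 3·488 + 159
488 = 3·159 + 11
159 = 14·11 + 5
11 = 2·5 + 1
5 = 5·1 + 0  (stop)
So 8603/1623 = [5; 3, 3, 14, 2, 5].

[5; 3, 3, 14, 2, 5]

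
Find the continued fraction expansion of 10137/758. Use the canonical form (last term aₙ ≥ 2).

[13; 2, 1, 2, 9, 10]

10137 = 13×758 + 283
758 = 2×283 + 192
283 = 1×192 + 91
192 = 2×91 + 10
91 = 9×10 + 1
10 = 10×1 + 0  (stop)
So 10137/758 = [13; 2, 1, 2, 9, 10].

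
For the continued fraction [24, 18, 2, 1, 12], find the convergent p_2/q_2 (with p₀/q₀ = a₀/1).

890/37

Using pₖ = aₖpₖ₋₁ + pₖ₋₂, qₖ = aₖqₖ₋₁ + qₖ₋₂ (with p₋₁=1, p₋₂=0, q₋₁=0, q₋₂=1):
  k=0: a=24, p=24, q=1
  k=1: a=18, p=433, q=18
  k=2: a=2, p=890, q=37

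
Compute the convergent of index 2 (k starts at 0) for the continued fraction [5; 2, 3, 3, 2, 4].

38/7

Using pₖ = aₖpₖ₋₁ + pₖ₋₂, qₖ = aₖqₖ₋₁ + qₖ₋₂ (with p₋₁=1, p₋₂=0, q₋₁=0, q₋₂=1):
  k=0: a=5, p=5, q=1
  k=1: a=2, p=11, q=2
  k=2: a=3, p=38, q=7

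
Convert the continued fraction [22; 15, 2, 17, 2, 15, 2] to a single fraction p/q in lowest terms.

Using pₖ = aₖpₖ₋₁ + pₖ₋₂ and qₖ = aₖqₖ₋₁ + qₖ₋₂:
  k=0: a=22, p=22, q=1
  k=1: a=15, p=331, q=15
  k=2: a=2, p=684, q=31
  k=3: a=17, p=11959, q=542
  k=4: a=2, p=24602, q=1115
  k=5: a=15, p=380989, q=17267
  k=6: a=2, p=786580, q=35649

786580/35649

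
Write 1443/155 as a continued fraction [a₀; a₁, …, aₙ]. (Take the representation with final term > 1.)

[9; 3, 4, 2, 1, 3]

1443 = 9×155 + 48
155 = 3×48 + 11
48 = 4×11 + 4
11 = 2×4 + 3
4 = 1×3 + 1
3 = 3×1 + 0  (stop)
So 1443/155 = [9; 3, 4, 2, 1, 3].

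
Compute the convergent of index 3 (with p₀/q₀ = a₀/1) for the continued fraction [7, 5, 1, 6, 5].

294/41

Using pₖ = aₖpₖ₋₁ + pₖ₋₂, qₖ = aₖqₖ₋₁ + qₖ₋₂ (with p₋₁=1, p₋₂=0, q₋₁=0, q₋₂=1):
  k=0: a=7, p=7, q=1
  k=1: a=5, p=36, q=5
  k=2: a=1, p=43, q=6
  k=3: a=6, p=294, q=41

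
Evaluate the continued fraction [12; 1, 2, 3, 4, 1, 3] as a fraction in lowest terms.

Using pₖ = aₖpₖ₋₁ + pₖ₋₂ and qₖ = aₖqₖ₋₁ + qₖ₋₂:
  k=0: a=12, p=12, q=1
  k=1: a=1, p=13, q=1
  k=2: a=2, p=38, q=3
  k=3: a=3, p=127, q=10
  k=4: a=4, p=546, q=43
  k=5: a=1, p=673, q=53
  k=6: a=3, p=2565, q=202

2565/202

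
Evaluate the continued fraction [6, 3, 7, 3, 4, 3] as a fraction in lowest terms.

6085/963

Fold from the inside: start with 3/1.
  4 + 1/3 = 13/3
  3 + 3/13 = 42/13
  7 + 13/42 = 307/42
  3 + 42/307 = 963/307
  6 + 307/963 = 6085/963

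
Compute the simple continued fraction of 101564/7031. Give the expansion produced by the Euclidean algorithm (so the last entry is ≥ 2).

[14; 2, 4, 16, 1, 3, 5, 2]

101564 = 14×7031 + 3130
7031 = 2×3130 + 771
3130 = 4×771 + 46
771 = 16×46 + 35
46 = 1×35 + 11
35 = 3×11 + 2
11 = 5×2 + 1
2 = 2×1 + 0  (stop)
So 101564/7031 = [14; 2, 4, 16, 1, 3, 5, 2].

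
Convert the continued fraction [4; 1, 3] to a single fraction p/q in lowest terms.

Fold from the inside: start with 3/1.
  1 + 1/3 = 4/3
  4 + 3/4 = 19/4

19/4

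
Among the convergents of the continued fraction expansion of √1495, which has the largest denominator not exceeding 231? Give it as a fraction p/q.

8893/230

√1495 = [38; 1, 1, 1, 76, …] (period length 4).
Convergents:
  p_0/q_0 = 38/1
  p_1/q_1 = 39/1
  p_2/q_2 = 77/2
  p_3/q_3 = 116/3
  p_4/q_4 = 8893/230
  p_5/q_5 = 9009/233
q_4 = 230 ≤ 231 < 233 = q_5, so the answer is 8893/230.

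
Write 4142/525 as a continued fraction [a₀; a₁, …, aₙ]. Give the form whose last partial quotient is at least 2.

[7; 1, 8, 19, 3]

4142 = 7×525 + 467
525 = 1×467 + 58
467 = 8×58 + 3
58 = 19×3 + 1
3 = 3×1 + 0  (stop)
So 4142/525 = [7; 1, 8, 19, 3].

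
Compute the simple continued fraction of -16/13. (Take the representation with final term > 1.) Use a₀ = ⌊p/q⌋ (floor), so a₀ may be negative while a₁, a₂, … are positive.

-16 = -2*13 + 10
13 = 1*10 + 3
10 = 3*3 + 1
3 = 3*1 + 0  (stop)
So -16/13 = [-2; 1, 3, 3].

[-2; 1, 3, 3]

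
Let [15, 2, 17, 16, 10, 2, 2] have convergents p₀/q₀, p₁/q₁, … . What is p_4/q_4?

87572/5655

Using pₖ = aₖpₖ₋₁ + pₖ₋₂, qₖ = aₖqₖ₋₁ + qₖ₋₂ (with p₋₁=1, p₋₂=0, q₋₁=0, q₋₂=1):
  k=0: a=15, p=15, q=1
  k=1: a=2, p=31, q=2
  k=2: a=17, p=542, q=35
  k=3: a=16, p=8703, q=562
  k=4: a=10, p=87572, q=5655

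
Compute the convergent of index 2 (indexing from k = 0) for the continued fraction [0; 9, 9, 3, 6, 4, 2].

Using pₖ = aₖpₖ₋₁ + pₖ₋₂, qₖ = aₖqₖ₋₁ + qₖ₋₂ (with p₋₁=1, p₋₂=0, q₋₁=0, q₋₂=1):
  k=0: a=0, p=0, q=1
  k=1: a=9, p=1, q=9
  k=2: a=9, p=9, q=82

9/82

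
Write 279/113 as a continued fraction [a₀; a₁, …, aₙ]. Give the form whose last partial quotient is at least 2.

[2; 2, 7, 1, 1, 3]

279 = 2·113 + 53
113 = 2·53 + 7
53 = 7·7 + 4
7 = 1·4 + 3
4 = 1·3 + 1
3 = 3·1 + 0  (stop)
So 279/113 = [2; 2, 7, 1, 1, 3].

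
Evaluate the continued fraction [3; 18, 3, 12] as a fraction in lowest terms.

2071/678

Fold from the inside: start with 12/1.
  3 + 1/12 = 37/12
  18 + 12/37 = 678/37
  3 + 37/678 = 2071/678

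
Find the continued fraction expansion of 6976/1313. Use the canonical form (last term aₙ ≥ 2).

6976 = 5×1313 + 411
1313 = 3×411 + 80
411 = 5×80 + 11
80 = 7×11 + 3
11 = 3×3 + 2
3 = 1×2 + 1
2 = 2×1 + 0  (stop)
So 6976/1313 = [5; 3, 5, 7, 3, 1, 2].

[5; 3, 5, 7, 3, 1, 2]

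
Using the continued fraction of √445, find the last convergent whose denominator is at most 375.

√445 = [21; 10, 1, 1, 10, 42, …] (period length 5).
Convergents:
  p_0/q_0 = 21/1
  p_1/q_1 = 211/10
  p_2/q_2 = 232/11
  p_3/q_3 = 443/21
  p_4/q_4 = 4662/221
  p_5/q_5 = 196247/9303
q_4 = 221 ≤ 375 < 9303 = q_5, so the answer is 4662/221.

4662/221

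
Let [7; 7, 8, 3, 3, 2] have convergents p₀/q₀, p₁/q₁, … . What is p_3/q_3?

1271/178

Using pₖ = aₖpₖ₋₁ + pₖ₋₂, qₖ = aₖqₖ₋₁ + qₖ₋₂ (with p₋₁=1, p₋₂=0, q₋₁=0, q₋₂=1):
  k=0: a=7, p=7, q=1
  k=1: a=7, p=50, q=7
  k=2: a=8, p=407, q=57
  k=3: a=3, p=1271, q=178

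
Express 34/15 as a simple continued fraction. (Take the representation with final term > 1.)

[2; 3, 1, 3]

34 = 2×15 + 4
15 = 3×4 + 3
4 = 1×3 + 1
3 = 3×1 + 0  (stop)
So 34/15 = [2; 3, 1, 3].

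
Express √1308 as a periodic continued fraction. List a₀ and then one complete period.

[36; 6, 72]

a₀ = ⌊√1308⌋ = 36.
With m₀=0, d₀=1 and mₖ₊₁ = dₖaₖ − mₖ, dₖ₊₁ = (n − mₖ₊₁²)/dₖ, aₖ₊₁ = ⌊(a₀+mₖ₊₁)/dₖ₊₁⌋:
  k=1: m=36, d=12, a=6
  k=2: m=36, d=1, a=72
d=1 and a=2a₀=72 at k=2, so the next step gives (m, d) = (36, 12) again — its k=1 value — and the period has length 2.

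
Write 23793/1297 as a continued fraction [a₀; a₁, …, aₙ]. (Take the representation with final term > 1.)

[18; 2, 1, 9, 6, 3, 2]

23793 = 18·1297 + 447
1297 = 2·447 + 403
447 = 1·403 + 44
403 = 9·44 + 7
44 = 6·7 + 2
7 = 3·2 + 1
2 = 2·1 + 0  (stop)
So 23793/1297 = [18; 2, 1, 9, 6, 3, 2].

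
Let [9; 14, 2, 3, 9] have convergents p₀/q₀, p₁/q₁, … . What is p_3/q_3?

Using pₖ = aₖpₖ₋₁ + pₖ₋₂, qₖ = aₖqₖ₋₁ + qₖ₋₂ (with p₋₁=1, p₋₂=0, q₋₁=0, q₋₂=1):
  k=0: a=9, p=9, q=1
  k=1: a=14, p=127, q=14
  k=2: a=2, p=263, q=29
  k=3: a=3, p=916, q=101

916/101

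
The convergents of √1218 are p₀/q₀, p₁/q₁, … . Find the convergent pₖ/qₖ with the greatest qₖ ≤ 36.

√1218 = [34; 1, 8, 1, 68, …] (period length 4).
Convergents:
  p_0/q_0 = 34/1
  p_1/q_1 = 35/1
  p_2/q_2 = 314/9
  p_3/q_3 = 349/10
  p_4/q_4 = 24046/689
q_3 = 10 ≤ 36 < 689 = q_4, so the answer is 349/10.

349/10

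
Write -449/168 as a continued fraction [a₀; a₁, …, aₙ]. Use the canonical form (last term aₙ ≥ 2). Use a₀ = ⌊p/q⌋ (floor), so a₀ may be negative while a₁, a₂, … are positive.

-449 = -3×168 + 55
168 = 3×55 + 3
55 = 18×3 + 1
3 = 3×1 + 0  (stop)
So -449/168 = [-3; 3, 18, 3].

[-3; 3, 18, 3]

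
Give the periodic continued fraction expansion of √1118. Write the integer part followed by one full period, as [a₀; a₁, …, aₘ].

[33; 2, 3, 2, 3, 2, 66]

a₀ = ⌊√1118⌋ = 33.
With m₀=0, d₀=1 and mₖ₊₁ = dₖaₖ − mₖ, dₖ₊₁ = (n − mₖ₊₁²)/dₖ, aₖ₊₁ = ⌊(a₀+mₖ₊₁)/dₖ₊₁⌋:
  k=1: m=33, d=29, a=2
  k=2: m=25, d=17, a=3
  k=3: m=26, d=26, a=2
  k=4: m=26, d=17, a=3
  k=5: m=25, d=29, a=2
  k=6: m=33, d=1, a=66
d=1 and a=2a₀=66 at k=6, so the next step gives (m, d) = (33, 29) again — its k=1 value — and the period has length 6.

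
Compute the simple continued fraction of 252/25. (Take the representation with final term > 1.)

[10; 12, 2]

252 = 10×25 + 2
25 = 12×2 + 1
2 = 2×1 + 0  (stop)
So 252/25 = [10; 12, 2].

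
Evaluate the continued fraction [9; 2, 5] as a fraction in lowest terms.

104/11

Fold from the inside: start with 5/1.
  2 + 1/5 = 11/5
  9 + 5/11 = 104/11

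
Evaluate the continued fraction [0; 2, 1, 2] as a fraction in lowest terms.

Using pₖ = aₖpₖ₋₁ + pₖ₋₂ and qₖ = aₖqₖ₋₁ + qₖ₋₂:
  k=0: a=0, p=0, q=1
  k=1: a=2, p=1, q=2
  k=2: a=1, p=1, q=3
  k=3: a=2, p=3, q=8

3/8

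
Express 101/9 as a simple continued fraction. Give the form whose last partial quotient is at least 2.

101 = 11*9 + 2
9 = 4*2 + 1
2 = 2*1 + 0  (stop)
So 101/9 = [11; 4, 2].

[11; 4, 2]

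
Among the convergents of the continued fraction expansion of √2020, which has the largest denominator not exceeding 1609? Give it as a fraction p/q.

√2020 = [44; 1, 16, 1, 88, …] (period length 4).
Convergents:
  p_0/q_0 = 44/1
  p_1/q_1 = 45/1
  p_2/q_2 = 764/17
  p_3/q_3 = 809/18
  p_4/q_4 = 71956/1601
  p_5/q_5 = 72765/1619
q_4 = 1601 ≤ 1609 < 1619 = q_5, so the answer is 71956/1601.

71956/1601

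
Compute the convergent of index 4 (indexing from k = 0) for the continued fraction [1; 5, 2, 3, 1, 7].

Using pₖ = aₖpₖ₋₁ + pₖ₋₂, qₖ = aₖqₖ₋₁ + qₖ₋₂ (with p₋₁=1, p₋₂=0, q₋₁=0, q₋₂=1):
  k=0: a=1, p=1, q=1
  k=1: a=5, p=6, q=5
  k=2: a=2, p=13, q=11
  k=3: a=3, p=45, q=38
  k=4: a=1, p=58, q=49

58/49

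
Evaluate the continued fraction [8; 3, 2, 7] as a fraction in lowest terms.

431/52

Using pₖ = aₖpₖ₋₁ + pₖ₋₂ and qₖ = aₖqₖ₋₁ + qₖ₋₂:
  k=0: a=8, p=8, q=1
  k=1: a=3, p=25, q=3
  k=2: a=2, p=58, q=7
  k=3: a=7, p=431, q=52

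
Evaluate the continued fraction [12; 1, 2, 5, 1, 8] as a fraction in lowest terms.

Using pₖ = aₖpₖ₋₁ + pₖ₋₂ and qₖ = aₖqₖ₋₁ + qₖ₋₂:
  k=0: a=12, p=12, q=1
  k=1: a=1, p=13, q=1
  k=2: a=2, p=38, q=3
  k=3: a=5, p=203, q=16
  k=4: a=1, p=241, q=19
  k=5: a=8, p=2131, q=168

2131/168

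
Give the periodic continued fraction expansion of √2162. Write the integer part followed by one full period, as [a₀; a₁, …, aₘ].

a₀ = ⌊√2162⌋ = 46.
With m₀=0, d₀=1 and mₖ₊₁ = dₖaₖ − mₖ, dₖ₊₁ = (n − mₖ₊₁²)/dₖ, aₖ₊₁ = ⌊(a₀+mₖ₊₁)/dₖ₊₁⌋:
  k=1: m=46, d=46, a=2
  k=2: m=46, d=1, a=92
d=1 and a=2a₀=92 at k=2, so the next step gives (m, d) = (46, 46) again — its k=1 value — and the period has length 2.

[46; 2, 92]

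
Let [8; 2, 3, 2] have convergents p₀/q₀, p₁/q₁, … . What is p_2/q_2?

59/7

Using pₖ = aₖpₖ₋₁ + pₖ₋₂, qₖ = aₖqₖ₋₁ + qₖ₋₂ (with p₋₁=1, p₋₂=0, q₋₁=0, q₋₂=1):
  k=0: a=8, p=8, q=1
  k=1: a=2, p=17, q=2
  k=2: a=3, p=59, q=7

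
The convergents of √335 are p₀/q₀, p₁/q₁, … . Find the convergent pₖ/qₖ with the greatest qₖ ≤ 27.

183/10

√335 = [18; 3, 3, 3, 36, …] (period length 4).
Convergents:
  p_0/q_0 = 18/1
  p_1/q_1 = 55/3
  p_2/q_2 = 183/10
  p_3/q_3 = 604/33
q_2 = 10 ≤ 27 < 33 = q_3, so the answer is 183/10.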